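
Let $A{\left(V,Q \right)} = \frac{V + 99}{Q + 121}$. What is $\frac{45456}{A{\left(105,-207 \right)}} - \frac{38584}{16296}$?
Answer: $- \frac{94810201}{4947} \approx -19165.0$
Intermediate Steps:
$A{\left(V,Q \right)} = \frac{99 + V}{121 + Q}$
$\frac{45456}{A{\left(105,-207 \right)}} - \frac{38584}{16296} = \frac{45456}{\frac{1}{121 - 207} \left(99 + 105\right)} - \frac{38584}{16296} = \frac{45456}{\frac{1}{-86} \cdot 204} - \frac{689}{291} = \frac{45456}{\left(- \frac{1}{86}\right) 204} - \frac{689}{291} = \frac{45456}{- \frac{102}{43}} - \frac{689}{291} = 45456 \left(- \frac{43}{102}\right) - \frac{689}{291} = - \frac{325768}{17} - \frac{689}{291} = - \frac{94810201}{4947}$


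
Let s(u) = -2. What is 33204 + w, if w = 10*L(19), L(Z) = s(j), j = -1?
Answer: 33184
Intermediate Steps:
L(Z) = -2
w = -20 (w = 10*(-2) = -20)
33204 + w = 33204 - 20 = 33184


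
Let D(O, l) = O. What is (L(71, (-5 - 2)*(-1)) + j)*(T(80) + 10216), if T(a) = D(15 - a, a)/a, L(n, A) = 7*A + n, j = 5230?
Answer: 437210025/8 ≈ 5.4651e+7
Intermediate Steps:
L(n, A) = n + 7*A
T(a) = (15 - a)/a
(L(71, (-5 - 2)*(-1)) + j)*(T(80) + 10216) = ((71 + 7*((-5 - 2)*(-1))) + 5230)*((15 - 1*80)/80 + 10216) = ((71 + 7*(-7*(-1))) + 5230)*((15 - 80)/80 + 10216) = ((71 + 7*7) + 5230)*((1/80)*(-65) + 10216) = ((71 + 49) + 5230)*(-13/16 + 10216) = (120 + 5230)*(163443/16) = 5350*(163443/16) = 437210025/8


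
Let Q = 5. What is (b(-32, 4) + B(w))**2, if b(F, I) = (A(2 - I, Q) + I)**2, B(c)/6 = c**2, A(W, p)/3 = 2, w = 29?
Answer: 26481316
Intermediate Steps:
A(W, p) = 6 (A(W, p) = 3*2 = 6)
B(c) = 6*c**2
b(F, I) = (6 + I)**2
(b(-32, 4) + B(w))**2 = ((6 + 4)**2 + 6*29**2)**2 = (10**2 + 6*841)**2 = (100 + 5046)**2 = 5146**2 = 26481316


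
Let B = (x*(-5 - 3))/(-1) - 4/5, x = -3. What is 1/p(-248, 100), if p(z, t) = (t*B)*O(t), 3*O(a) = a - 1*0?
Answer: -3/248000 ≈ -1.2097e-5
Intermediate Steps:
O(a) = a/3 (O(a) = (a - 1*0)/3 = (a + 0)/3 = a/3)
B = -124/5 (B = -3*(-5 - 3)/(-1) - 4/5 = -3*(-8)*(-1) - 4*1/5 = 24*(-1) - 4/5 = -24 - 4/5 = -124/5 ≈ -24.800)
p(z, t) = -124*t**2/15 (p(z, t) = (t*(-124/5))*(t/3) = (-124*t/5)*(t/3) = -124*t**2/15)
1/p(-248, 100) = 1/(-124/15*100**2) = 1/(-124/15*10000) = 1/(-248000/3) = -3/248000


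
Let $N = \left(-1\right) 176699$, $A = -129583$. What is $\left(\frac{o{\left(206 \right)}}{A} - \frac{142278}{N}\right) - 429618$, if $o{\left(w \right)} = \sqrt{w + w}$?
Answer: $- \frac{75912928704}{176699} - \frac{2 \sqrt{103}}{129583} \approx -4.2962 \cdot 10^{5}$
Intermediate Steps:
$N = -176699$
$o{\left(w \right)} = \sqrt{2} \sqrt{w}$ ($o{\left(w \right)} = \sqrt{2 w} = \sqrt{2} \sqrt{w}$)
$\left(\frac{o{\left(206 \right)}}{A} - \frac{142278}{N}\right) - 429618 = \left(\frac{\sqrt{2} \sqrt{206}}{-129583} - \frac{142278}{-176699}\right) - 429618 = \left(2 \sqrt{103} \left(- \frac{1}{129583}\right) - - \frac{142278}{176699}\right) - 429618 = \left(- \frac{2 \sqrt{103}}{129583} + \frac{142278}{176699}\right) - 429618 = \left(\frac{142278}{176699} - \frac{2 \sqrt{103}}{129583}\right) - 429618 = - \frac{75912928704}{176699} - \frac{2 \sqrt{103}}{129583}$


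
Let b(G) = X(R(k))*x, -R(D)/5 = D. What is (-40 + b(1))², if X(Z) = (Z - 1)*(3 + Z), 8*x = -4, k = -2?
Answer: 38809/4 ≈ 9702.3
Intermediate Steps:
R(D) = -5*D
x = -½ (x = (⅛)*(-4) = -½ ≈ -0.50000)
X(Z) = (-1 + Z)*(3 + Z)
b(G) = -117/2 (b(G) = (-3 + (-5*(-2))² + 2*(-5*(-2)))*(-½) = (-3 + 10² + 2*10)*(-½) = (-3 + 100 + 20)*(-½) = 117*(-½) = -117/2)
(-40 + b(1))² = (-40 - 117/2)² = (-197/2)² = 38809/4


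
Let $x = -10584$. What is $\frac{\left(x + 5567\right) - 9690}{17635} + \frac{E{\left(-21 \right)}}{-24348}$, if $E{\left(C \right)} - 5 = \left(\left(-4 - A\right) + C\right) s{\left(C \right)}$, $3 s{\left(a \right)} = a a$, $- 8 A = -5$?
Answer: $- \frac{2333962963}{3435015840} \approx -0.67946$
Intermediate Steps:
$A = \frac{5}{8}$ ($A = \left(- \frac{1}{8}\right) \left(-5\right) = \frac{5}{8} \approx 0.625$)
$s{\left(a \right)} = \frac{a^{2}}{3}$ ($s{\left(a \right)} = \frac{a a}{3} = \frac{a^{2}}{3}$)
$E{\left(C \right)} = 5 + \frac{C^{2} \left(- \frac{37}{8} + C\right)}{3}$ ($E{\left(C \right)} = 5 + \left(\left(-4 - \frac{5}{8}\right) + C\right) \frac{C^{2}}{3} = 5 + \left(- \frac{37}{8} + C\right) \frac{C^{2}}{3} = 5 + \frac{C^{2} \left(- \frac{37}{8} + C\right)}{3}$)
$\frac{\left(x + 5567\right) - 9690}{17635} + \frac{E{\left(-21 \right)}}{-24348} = \frac{\left(-10584 + 5567\right) - 9690}{17635} + \frac{5 - \frac{37 \left(-21\right)^{2}}{24} + \frac{\left(-21\right)^{3}}{3}}{-24348} = \left(-5017 - 9690\right) \frac{1}{17635} + \left(5 - \frac{5439}{8} + \frac{1}{3} \left(-9261\right)\right) \left(- \frac{1}{24348}\right) = \left(-14707\right) \frac{1}{17635} + \left(5 - \frac{5439}{8} - 3087\right) \left(- \frac{1}{24348}\right) = - \frac{14707}{17635} - - \frac{30095}{194784} = - \frac{14707}{17635} + \frac{30095}{194784} = - \frac{2333962963}{3435015840}$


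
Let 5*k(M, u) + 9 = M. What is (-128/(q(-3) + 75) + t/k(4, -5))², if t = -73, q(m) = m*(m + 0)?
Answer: 2253001/441 ≈ 5108.8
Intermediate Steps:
q(m) = m² (q(m) = m*m = m²)
k(M, u) = -9/5 + M/5
(-128/(q(-3) + 75) + t/k(4, -5))² = (-128/((-3)² + 75) - 73/(-9/5 + (⅕)*4))² = (-128/(9 + 75) - 73/(-9/5 + ⅘))² = (-128/84 - 73/(-1))² = (-128*1/84 - 73*(-1))² = (-32/21 + 73)² = (1501/21)² = 2253001/441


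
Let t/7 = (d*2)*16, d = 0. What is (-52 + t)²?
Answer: 2704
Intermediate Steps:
t = 0 (t = 7*((0*2)*16) = 7*(0*16) = 7*0 = 0)
(-52 + t)² = (-52 + 0)² = (-52)² = 2704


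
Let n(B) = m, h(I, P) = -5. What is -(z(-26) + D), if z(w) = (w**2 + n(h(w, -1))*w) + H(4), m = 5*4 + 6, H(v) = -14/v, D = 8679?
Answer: -17351/2 ≈ -8675.5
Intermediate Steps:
m = 26 (m = 20 + 6 = 26)
n(B) = 26
z(w) = -7/2 + w**2 + 26*w (z(w) = (w**2 + 26*w) - 14/4 = (w**2 + 26*w) - 14*1/4 = (w**2 + 26*w) - 7/2 = -7/2 + w**2 + 26*w)
-(z(-26) + D) = -((-7/2 + (-26)**2 + 26*(-26)) + 8679) = -((-7/2 + 676 - 676) + 8679) = -(-7/2 + 8679) = -1*17351/2 = -17351/2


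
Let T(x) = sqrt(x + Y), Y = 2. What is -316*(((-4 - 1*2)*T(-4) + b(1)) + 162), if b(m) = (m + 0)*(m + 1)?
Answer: -51824 + 1896*I*sqrt(2) ≈ -51824.0 + 2681.3*I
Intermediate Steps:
b(m) = m*(1 + m)
T(x) = sqrt(2 + x) (T(x) = sqrt(x + 2) = sqrt(2 + x))
-316*(((-4 - 1*2)*T(-4) + b(1)) + 162) = -316*(((-4 - 1*2)*sqrt(2 - 4) + 1*(1 + 1)) + 162) = -316*(((-4 - 2)*sqrt(-2) + 1*2) + 162) = -316*((-6*I*sqrt(2) + 2) + 162) = -316*((2 - 6*I*sqrt(2)) + 162) = -316*(164 - 6*I*sqrt(2)) = -51824 + 1896*I*sqrt(2)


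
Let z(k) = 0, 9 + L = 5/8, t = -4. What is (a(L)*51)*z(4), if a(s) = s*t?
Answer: 0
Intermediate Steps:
L = -67/8 (L = -9 + 5/8 = -67/8 ≈ -8.3750)
a(s) = -4*s (a(s) = s*(-4) = -4*s)
(a(L)*51)*z(4) = (-4*(-67/8)*51)*0 = ((67/2)*51)*0 = (3417/2)*0 = 0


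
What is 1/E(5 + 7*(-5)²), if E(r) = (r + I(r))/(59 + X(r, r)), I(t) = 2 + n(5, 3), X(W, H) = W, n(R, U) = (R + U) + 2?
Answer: 239/192 ≈ 1.2448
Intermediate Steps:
n(R, U) = 2 + R + U
I(t) = 12 (I(t) = 2 + (2 + 5 + 3) = 2 + 10 = 12)
E(r) = (12 + r)/(59 + r) (E(r) = (r + 12)/(59 + r) = (12 + r)/(59 + r))
1/E(5 + 7*(-5)²) = 1/((12 + (5 + 7*(-5)²))/(59 + (5 + 7*(-5)²))) = 1/((12 + (5 + 7*25))/(59 + (5 + 7*25))) = 1/((12 + (5 + 175))/(59 + (5 + 175))) = 1/((12 + 180)/(59 + 180)) = 1/(192/239) = 239/192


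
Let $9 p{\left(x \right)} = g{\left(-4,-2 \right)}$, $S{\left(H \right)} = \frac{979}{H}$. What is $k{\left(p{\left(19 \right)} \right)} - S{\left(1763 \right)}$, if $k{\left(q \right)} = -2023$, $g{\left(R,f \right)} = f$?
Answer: $- \frac{3567528}{1763} \approx -2023.6$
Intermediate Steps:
$p{\left(x \right)} = - \frac{2}{9}$ ($p{\left(x \right)} = \frac{1}{9} \left(-2\right) = - \frac{2}{9}$)
$k{\left(p{\left(19 \right)} \right)} - S{\left(1763 \right)} = -2023 - \frac{979}{1763} = - \frac{3567528}{1763}$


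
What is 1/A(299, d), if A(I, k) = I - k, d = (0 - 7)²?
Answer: 1/250 ≈ 0.0040000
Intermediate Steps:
d = 49 (d = (-7)² = 49)
1/A(299, d) = 1/(299 - 1*49) = 1/(299 - 49) = 1/250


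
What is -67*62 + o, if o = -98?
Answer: -4252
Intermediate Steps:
-67*62 + o = -67*62 - 98 = -4154 - 98 = -4252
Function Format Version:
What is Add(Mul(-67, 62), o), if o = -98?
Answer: -4252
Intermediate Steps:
Add(Mul(-67, 62), o) = Add(Mul(-67, 62), -98) = Add(-4154, -98) = -4252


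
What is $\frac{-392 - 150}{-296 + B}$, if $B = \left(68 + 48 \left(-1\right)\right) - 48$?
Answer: $\frac{271}{162} \approx 1.6728$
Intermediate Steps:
$B = -28$ ($B = \left(68 - 48\right) - 48 = 20 - 48 = -28$)
$\frac{-392 - 150}{-296 + B} = \frac{-392 - 150}{-296 - 28} = - \frac{542}{-324} = \left(-542\right) \left(- \frac{1}{324}\right) = \frac{271}{162}$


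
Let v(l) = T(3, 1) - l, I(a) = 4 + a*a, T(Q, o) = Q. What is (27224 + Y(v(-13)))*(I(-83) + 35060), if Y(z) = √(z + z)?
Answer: 1142128472 + 167812*√2 ≈ 1.1424e+9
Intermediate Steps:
I(a) = 4 + a²
v(l) = 3 - l
Y(z) = √2*√z (Y(z) = √(2*z) = √2*√z)
(27224 + Y(v(-13)))*(I(-83) + 35060) = (27224 + √2*√(3 - 1*(-13)))*((4 + (-83)²) + 35060) = (27224 + √2*√(3 + 13))*((4 + 6889) + 35060) = (27224 + √2*√16)*(6893 + 35060) = (27224 + √2*4)*41953 = (27224 + 4*√2)*41953 = 1142128472 + 167812*√2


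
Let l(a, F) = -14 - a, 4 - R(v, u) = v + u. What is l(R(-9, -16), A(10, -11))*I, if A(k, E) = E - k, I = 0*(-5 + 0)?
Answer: 0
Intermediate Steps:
R(v, u) = 4 - u - v (R(v, u) = 4 - (v + u) = 4 - (u + v) = 4 + (-u - v) = 4 - u - v)
I = 0 (I = 0*(-5) = 0)
l(R(-9, -16), A(10, -11))*I = (-14 - (4 - 1*(-16) - 1*(-9)))*0 = (-14 - (4 + 16 + 9))*0 = (-14 - 1*29)*0 = (-14 - 29)*0 = -43*0 = 0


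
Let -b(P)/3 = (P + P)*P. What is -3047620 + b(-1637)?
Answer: -19126234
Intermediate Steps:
b(P) = -6*P**2 (b(P) = -3*(P + P)*P = -3*2*P*P = -6*P**2)
-3047620 + b(-1637) = -3047620 - 6*(-1637)**2 = -3047620 - 6*2679769 = -3047620 - 16078614 = -19126234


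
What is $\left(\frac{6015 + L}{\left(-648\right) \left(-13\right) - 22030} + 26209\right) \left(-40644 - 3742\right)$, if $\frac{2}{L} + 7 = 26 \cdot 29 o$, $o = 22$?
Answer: $- \frac{131220087893407601}{112800543} \approx -1.1633 \cdot 10^{9}$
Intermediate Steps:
$L = \frac{2}{16581}$ ($L = \frac{2}{-7 + 26 \cdot 29 \cdot 22} = \frac{2}{-7 + 754 \cdot 22} = \frac{2}{-7 + 16588} = \frac{2}{16581} \approx 0.00012062$)
$\left(\frac{6015 + L}{\left(-648\right) \left(-13\right) - 22030} + 26209\right) \left(-40644 - 3742\right) = \left(\frac{6015 + \frac{2}{16581}}{\left(-648\right) \left(-13\right) - 22030} + 26209\right) \left(-40644 - 3742\right) = \left(\frac{99734717}{16581 \left(8424 - 22030\right)} + 26209\right) \left(-40644 + \left(-12766 + 9024\right)\right) = \left(\frac{99734717}{16581 \left(-13606\right)} + 26209\right) \left(-40644 - 3742\right) = \left(\frac{99734717}{16581} \left(- \frac{1}{13606}\right) + 26209\right) \left(-44386\right) = \left(- \frac{99734717}{225601086} + 26209\right) \left(-44386\right) = \frac{5912679128257}{225601086} \left(-44386\right) = - \frac{131220087893407601}{112800543}$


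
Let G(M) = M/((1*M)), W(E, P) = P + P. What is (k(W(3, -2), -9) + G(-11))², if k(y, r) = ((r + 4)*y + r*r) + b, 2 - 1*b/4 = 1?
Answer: 11236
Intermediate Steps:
b = 4 (b = 8 - 4*1 = 8 - 4 = 4)
W(E, P) = 2*P
k(y, r) = 4 + r² + y*(4 + r) (k(y, r) = ((r + 4)*y + r*r) + 4 = ((4 + r)*y + r²) + 4 = (y*(4 + r) + r²) + 4 = (r² + y*(4 + r)) + 4 = 4 + r² + y*(4 + r))
G(M) = 1 (G(M) = M/M = 1)
(k(W(3, -2), -9) + G(-11))² = ((4 + (-9)² + 4*(2*(-2)) - 18*(-2)) + 1)² = ((4 + 81 + 4*(-4) - 9*(-4)) + 1)² = ((4 + 81 - 16 + 36) + 1)² = (105 + 1)² = 106² = 11236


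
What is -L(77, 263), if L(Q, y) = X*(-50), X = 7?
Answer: 350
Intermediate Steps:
L(Q, y) = -350 (L(Q, y) = 7*(-50) = -350)
-L(77, 263) = -1*(-350) = 350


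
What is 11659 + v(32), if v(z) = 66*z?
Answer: 13771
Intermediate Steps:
11659 + v(32) = 11659 + 66*32 = 11659 + 2112 = 13771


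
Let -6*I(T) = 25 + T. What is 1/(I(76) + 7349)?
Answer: 6/43993 ≈ 0.00013639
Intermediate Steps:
I(T) = -25/6 - T/6 (I(T) = -(25 + T)/6 = -25/6 - T/6)
1/(I(76) + 7349) = 1/((-25/6 - ⅙*76) + 7349) = 1/((-25/6 - 38/3) + 7349) = 1/(-101/6 + 7349) = 1/(43993/6) = 6/43993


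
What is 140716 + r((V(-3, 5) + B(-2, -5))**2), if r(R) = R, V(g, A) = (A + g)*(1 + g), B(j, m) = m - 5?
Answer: 140912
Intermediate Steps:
B(j, m) = -5 + m
V(g, A) = (1 + g)*(A + g)
140716 + r((V(-3, 5) + B(-2, -5))**2) = 140716 + ((5 - 3 + (-3)**2 + 5*(-3)) + (-5 - 5))**2 = 140716 + ((5 - 3 + 9 - 15) - 10)**2 = 140716 + (-4 - 10)**2 = 140716 + (-14)**2 = 140716 + 196 = 140912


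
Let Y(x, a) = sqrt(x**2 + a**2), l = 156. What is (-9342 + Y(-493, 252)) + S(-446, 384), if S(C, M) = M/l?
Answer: -121414/13 + sqrt(306553) ≈ -8785.9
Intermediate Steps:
Y(x, a) = sqrt(a**2 + x**2)
S(C, M) = M/156
(-9342 + Y(-493, 252)) + S(-446, 384) = (-9342 + sqrt(252**2 + (-493)**2)) + (1/156)*384 = (-9342 + sqrt(63504 + 243049)) + 32/13 = (-9342 + sqrt(306553)) + 32/13 = -121414/13 + sqrt(306553)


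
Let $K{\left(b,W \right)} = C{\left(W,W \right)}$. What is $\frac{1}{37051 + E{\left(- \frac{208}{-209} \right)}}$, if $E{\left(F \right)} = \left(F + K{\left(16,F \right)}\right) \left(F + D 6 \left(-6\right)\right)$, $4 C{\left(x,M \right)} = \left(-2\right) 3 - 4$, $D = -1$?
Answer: $\frac{43681}{1615993017} \approx 2.703 \cdot 10^{-5}$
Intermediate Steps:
$C{\left(x,M \right)} = - \frac{5}{2}$ ($C{\left(x,M \right)} = \frac{\left(-2\right) 3 - 4}{4} = \frac{-6 - 4}{4} = \frac{1}{4} \left(-10\right) = - \frac{5}{2}$)
$K{\left(b,W \right)} = - \frac{5}{2}$
$E{\left(F \right)} = \left(36 + F\right) \left(- \frac{5}{2} + F\right)$ ($E{\left(F \right)} = \left(F - \frac{5}{2}\right) \left(F + \left(-1\right) 6 \left(-6\right)\right) = \left(- \frac{5}{2} + F\right) \left(F - -36\right) = \left(- \frac{5}{2} + F\right) \left(F + 36\right) = \left(- \frac{5}{2} + F\right) \left(36 + F\right) = \left(36 + F\right) \left(- \frac{5}{2} + F\right)$)
$\frac{1}{37051 + E{\left(- \frac{208}{-209} \right)}} = \frac{1}{37051 + \left(-90 + \left(- \frac{208}{-209}\right)^{2} + \frac{67 \left(- \frac{208}{-209}\right)}{2}\right)} = \frac{1}{37051 + \left(-90 + \left(\left(-208\right) \left(- \frac{1}{209}\right)\right)^{2} + \frac{67 \left(\left(-208\right) \left(- \frac{1}{209}\right)\right)}{2}\right)} = \frac{1}{37051 + \left(-90 + \left(\frac{208}{209}\right)^{2} + \frac{67}{2} \cdot \frac{208}{209}\right)} = \frac{1}{37051 + \left(-90 + \frac{43264}{43681} + \frac{6968}{209}\right)} = \frac{1}{37051 - \frac{2431714}{43681}} = \frac{1}{\frac{1615993017}{43681}} = \frac{43681}{1615993017}$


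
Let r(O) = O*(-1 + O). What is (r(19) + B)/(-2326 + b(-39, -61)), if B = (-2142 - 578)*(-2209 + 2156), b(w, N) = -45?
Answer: -144502/2371 ≈ -60.946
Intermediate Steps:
B = 144160 (B = -2720*(-53) = 144160)
(r(19) + B)/(-2326 + b(-39, -61)) = (19*(-1 + 19) + 144160)/(-2326 - 45) = (19*18 + 144160)/(-2371) = (342 + 144160)*(-1/2371) = 144502*(-1/2371) = -144502/2371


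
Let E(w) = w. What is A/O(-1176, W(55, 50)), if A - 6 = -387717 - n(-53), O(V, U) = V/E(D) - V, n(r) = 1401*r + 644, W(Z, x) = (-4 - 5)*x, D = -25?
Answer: -3926275/15288 ≈ -256.82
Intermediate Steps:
W(Z, x) = -9*x
n(r) = 644 + 1401*r
O(V, U) = -26*V/25 (O(V, U) = V/(-25) - V = V*(-1/25) - V = -V/25 - V = -26*V/25)
A = -314102 (A = 6 + (-387717 - (644 + 1401*(-53))) = 6 + (-387717 - (644 - 74253)) = 6 + (-387717 - 1*(-73609)) = 6 + (-387717 + 73609) = 6 - 314108 = -314102)
A/O(-1176, W(55, 50)) = -314102/((-26/25*(-1176))) = -314102/30576/25 = -314102*25/30576 = -3926275/15288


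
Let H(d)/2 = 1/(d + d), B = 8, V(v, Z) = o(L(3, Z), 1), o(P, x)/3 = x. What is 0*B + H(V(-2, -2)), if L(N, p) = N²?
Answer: ⅓ ≈ 0.33333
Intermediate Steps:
o(P, x) = 3*x
V(v, Z) = 3 (V(v, Z) = 3*1 = 3)
H(d) = 1/d (H(d) = 2/(d + d) = 2/((2*d)) = 2*(1/(2*d)) = 1/d)
0*B + H(V(-2, -2)) = 0*8 + 1/3 = 0 + ⅓ = ⅓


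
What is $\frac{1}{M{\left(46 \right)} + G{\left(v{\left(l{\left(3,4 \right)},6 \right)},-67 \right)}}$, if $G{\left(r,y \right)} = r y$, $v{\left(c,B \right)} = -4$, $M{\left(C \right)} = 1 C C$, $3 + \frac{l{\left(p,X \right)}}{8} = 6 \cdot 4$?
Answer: $\frac{1}{2384} \approx 0.00041946$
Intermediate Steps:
$l{\left(p,X \right)} = 168$ ($l{\left(p,X \right)} = -24 + 8 \cdot 6 \cdot 4 = -24 + 8 \cdot 24 = -24 + 192 = 168$)
$M{\left(C \right)} = C^{2}$ ($M{\left(C \right)} = C C = C^{2}$)
$\frac{1}{M{\left(46 \right)} + G{\left(v{\left(l{\left(3,4 \right)},6 \right)},-67 \right)}} = \frac{1}{46^{2} - -268} = \frac{1}{2116 + 268} = \frac{1}{2384}$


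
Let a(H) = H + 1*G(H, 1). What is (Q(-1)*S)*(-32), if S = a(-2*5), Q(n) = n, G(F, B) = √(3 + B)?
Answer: -256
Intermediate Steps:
a(H) = 2 + H (a(H) = H + 1*√(3 + 1) = H + 1*√4 = H + 1*2 = H + 2 = 2 + H)
S = -8 (S = 2 - 2*5 = 2 - 10 = -8)
(Q(-1)*S)*(-32) = -1*(-8)*(-32) = 8*(-32) = -256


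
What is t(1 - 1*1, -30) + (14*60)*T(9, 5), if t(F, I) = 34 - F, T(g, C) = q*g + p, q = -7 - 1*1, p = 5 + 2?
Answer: -54566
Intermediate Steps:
p = 7
q = -8 (q = -7 - 1 = -8)
T(g, C) = 7 - 8*g (T(g, C) = -8*g + 7 = 7 - 8*g)
t(1 - 1*1, -30) + (14*60)*T(9, 5) = (34 - (1 - 1*1)) + (14*60)*(7 - 8*9) = (34 - (1 - 1)) + 840*(7 - 72) = (34 - 1*0) + 840*(-65) = (34 + 0) - 54600 = 34 - 54600 = -54566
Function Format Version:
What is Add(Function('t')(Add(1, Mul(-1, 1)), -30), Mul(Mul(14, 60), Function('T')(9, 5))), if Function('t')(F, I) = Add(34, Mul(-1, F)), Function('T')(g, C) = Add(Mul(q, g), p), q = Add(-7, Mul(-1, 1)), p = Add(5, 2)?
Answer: -54566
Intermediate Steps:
p = 7
q = -8 (q = Add(-7, -1) = -8)
Function('T')(g, C) = Add(7, Mul(-8, g)) (Function('T')(g, C) = Add(Mul(-8, g), 7) = Add(7, Mul(-8, g)))
Add(Function('t')(Add(1, Mul(-1, 1)), -30), Mul(Mul(14, 60), Function('T')(9, 5))) = Add(Add(34, Mul(-1, Add(1, Mul(-1, 1)))), Mul(Mul(14, 60), Add(7, Mul(-8, 9)))) = Add(Add(34, Mul(-1, Add(1, -1))), Mul(840, Add(7, -72))) = Add(Add(34, Mul(-1, 0)), Mul(840, -65)) = Add(Add(34, 0), -54600) = Add(34, -54600) = -54566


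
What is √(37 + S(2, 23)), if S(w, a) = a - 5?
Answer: √55 ≈ 7.4162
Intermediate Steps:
S(w, a) = -5 + a
√(37 + S(2, 23)) = √(37 + (-5 + 23)) = √(37 + 18) = √55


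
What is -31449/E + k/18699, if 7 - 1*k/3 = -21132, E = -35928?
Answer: 318501203/74646408 ≈ 4.2668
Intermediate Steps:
k = 63417 (k = 21 - 3*(-21132) = 21 + 63396 = 63417)
-31449/E + k/18699 = -31449/(-35928) + 63417/18699 = -31449*(-1/35928) + 63417*(1/18699) = 10483/11976 + 21139/6233 = 318501203/74646408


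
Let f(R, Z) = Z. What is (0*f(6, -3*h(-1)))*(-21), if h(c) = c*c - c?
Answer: 0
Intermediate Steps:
h(c) = c² - c
(0*f(6, -3*h(-1)))*(-21) = (0*(-(-3)*(-1 - 1)))*(-21) = (0*(-(-3)*(-2)))*(-21) = (0*(-3*2))*(-21) = (0*(-6))*(-21) = 0*(-21) = 0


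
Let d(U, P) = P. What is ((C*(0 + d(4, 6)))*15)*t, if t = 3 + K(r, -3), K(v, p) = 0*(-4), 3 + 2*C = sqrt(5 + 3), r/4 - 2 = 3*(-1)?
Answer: -405 + 270*sqrt(2) ≈ -23.162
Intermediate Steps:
r = -4 (r = 8 + 4*(3*(-1)) = 8 + 4*(-3) = 8 - 12 = -4)
C = -3/2 + sqrt(2) (C = -3/2 + sqrt(5 + 3)/2 = -3/2 + sqrt(8)/2 = -3/2 + (2*sqrt(2))/2 = -3/2 + sqrt(2) ≈ -0.085786)
K(v, p) = 0
t = 3 (t = 3 + 0 = 3)
((C*(0 + d(4, 6)))*15)*t = (((-3/2 + sqrt(2))*(0 + 6))*15)*3 = (((-3/2 + sqrt(2))*6)*15)*3 = ((-9 + 6*sqrt(2))*15)*3 = (-135 + 90*sqrt(2))*3 = -405 + 270*sqrt(2)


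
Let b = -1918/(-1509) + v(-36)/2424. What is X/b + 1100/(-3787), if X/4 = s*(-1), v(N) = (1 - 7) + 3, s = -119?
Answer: 2196171279964/5863165945 ≈ 374.57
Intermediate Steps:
v(N) = -3 (v(N) = -6 + 3 = -3)
b = 1548235/1219272 (b = -1918/(-1509) - 3/2424 = -1918*(-1/1509) - 3*1/2424 = 1918/1509 - 1/808 = 1548235/1219272 ≈ 1.2698)
X = 476 (X = 4*(-119*(-1)) = 4*119 = 476)
X/b + 1100/(-3787) = 476/(1548235/1219272) + 1100/(-3787) = 476*(1219272/1548235) + 1100*(-1/3787) = 580373472/1548235 - 1100/3787 = 2196171279964/5863165945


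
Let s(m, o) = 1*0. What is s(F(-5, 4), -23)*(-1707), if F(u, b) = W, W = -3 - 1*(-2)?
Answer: 0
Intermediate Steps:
W = -1 (W = -3 + 2 = -1)
F(u, b) = -1
s(m, o) = 0
s(F(-5, 4), -23)*(-1707) = 0*(-1707) = 0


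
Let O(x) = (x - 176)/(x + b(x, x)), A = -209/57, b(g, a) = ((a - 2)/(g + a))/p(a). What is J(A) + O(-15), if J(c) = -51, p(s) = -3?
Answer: -52527/1367 ≈ -38.425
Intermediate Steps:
b(g, a) = -(-2 + a)/(3*(a + g)) (b(g, a) = ((a - 2)/(g + a))/(-3) = ((-2 + a)/(a + g))*(-⅓) = -(-2 + a)/(3*(a + g)))
A = -11/3 (A = -209*1/57 = -11/3 ≈ -3.6667)
O(x) = (-176 + x)/(x + (2 - x)/(6*x)) (O(x) = (x - 176)/(x + (2 - x)/(3*(x + x))) = (-176 + x)/(x + (2 - x)/(3*((2*x)))) = (-176 + x)/(x + (1/(2*x))*(2 - x)/3) = (-176 + x)/(x + (2 - x)/(6*x)))
J(A) + O(-15) = -51 + 6*(-15)*(-176 - 15)/(2 - 1*(-15) + 6*(-15)²) = -51 + 6*(-15)*(-191)/(2 + 15 + 6*225) = -51 + 6*(-15)*(-191)/(2 + 15 + 1350) = -51 + 6*(-15)*(-191)/1367 = -51 + 6*(-15)*(1/1367)*(-191) = -51 + 17190/1367 = -52527/1367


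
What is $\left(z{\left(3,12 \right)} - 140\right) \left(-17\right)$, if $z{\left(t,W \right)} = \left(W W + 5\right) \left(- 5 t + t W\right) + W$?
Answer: $-51017$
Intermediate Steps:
$z{\left(t,W \right)} = W + \left(5 + W^{2}\right) \left(- 5 t + W t\right)$ ($z{\left(t,W \right)} = \left(W^{2} + 5\right) \left(- 5 t + W t\right) + W = \left(5 + W^{2}\right) \left(- 5 t + W t\right) + W = W + \left(5 + W^{2}\right) \left(- 5 t + W t\right)$)
$\left(z{\left(3,12 \right)} - 140\right) \left(-17\right) = \left(\left(12 - 75 + 3 \cdot 12^{3} - 15 \cdot 12^{2} + 5 \cdot 12 \cdot 3\right) - 140\right) \left(-17\right) = \left(\left(12 - 75 + 3 \cdot 1728 - 15 \cdot 144 + 180\right) - 140\right) \left(-17\right) = \left(\left(12 - 75 + 5184 - 2160 + 180\right) - 140\right) \left(-17\right) = \left(3141 - 140\right) \left(-17\right) = 3001 \left(-17\right) = -51017$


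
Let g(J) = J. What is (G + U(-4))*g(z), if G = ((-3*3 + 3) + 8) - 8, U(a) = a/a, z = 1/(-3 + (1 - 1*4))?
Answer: 5/6 ≈ 0.83333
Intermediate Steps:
z = -1/6 (z = 1/(-3 + (1 - 4)) = 1/(-3 - 3) = 1/(-6) = -1/6 ≈ -0.16667)
U(a) = 1
G = -6 (G = ((-9 + 3) + 8) - 8 = (-6 + 8) - 8 = 2 - 8 = -6)
(G + U(-4))*g(z) = (-6 + 1)*(-1/6) = -5*(-1/6) = 5/6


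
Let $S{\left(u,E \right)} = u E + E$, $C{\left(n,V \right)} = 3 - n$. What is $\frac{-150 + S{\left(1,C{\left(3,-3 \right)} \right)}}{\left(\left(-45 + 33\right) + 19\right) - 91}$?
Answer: $\frac{25}{14} \approx 1.7857$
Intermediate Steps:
$S{\left(u,E \right)} = E + E u$ ($S{\left(u,E \right)} = E u + E = E + E u$)
$\frac{-150 + S{\left(1,C{\left(3,-3 \right)} \right)}}{\left(\left(-45 + 33\right) + 19\right) - 91} = \frac{-150 + \left(3 - 3\right) \left(1 + 1\right)}{\left(\left(-45 + 33\right) + 19\right) - 91} = \frac{-150 + \left(3 - 3\right) 2}{\left(-12 + 19\right) - 91} = \frac{-150 + 0 \cdot 2}{7 - 91} = \frac{-150 + 0}{-84} = \left(-150\right) \left(- \frac{1}{84}\right) = \frac{25}{14}$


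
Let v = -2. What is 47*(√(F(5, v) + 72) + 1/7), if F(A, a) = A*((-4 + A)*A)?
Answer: 47/7 + 47*√97 ≈ 469.61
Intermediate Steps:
F(A, a) = A²*(-4 + A) (F(A, a) = A*(A*(-4 + A)) = A²*(-4 + A))
47*(√(F(5, v) + 72) + 1/7) = 47*(√(5²*(-4 + 5) + 72) + 1/7) = 47*(√(25*1 + 72) + ⅐) = 47*(√(25 + 72) + ⅐) = 47*(√97 + ⅐) = 47*(⅐ + √97) = 47/7 + 47*√97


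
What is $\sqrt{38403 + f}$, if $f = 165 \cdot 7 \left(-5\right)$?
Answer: $2 \sqrt{8157} \approx 180.63$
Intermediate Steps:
$f = -5775$ ($f = 165 \left(-35\right) = -5775$)
$\sqrt{38403 + f} = \sqrt{38403 - 5775} = \sqrt{32628} = 2 \sqrt{8157}$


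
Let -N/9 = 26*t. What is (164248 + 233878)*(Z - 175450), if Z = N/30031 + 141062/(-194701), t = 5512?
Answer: -408526263670174619280/5847065731 ≈ -6.9869e+10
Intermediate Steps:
N = -1289808 (N = -234*5512 = -9*143312 = -1289808)
Z = -255363140330/5847065731 (Z = -1289808/30031 + 141062/(-194701) = -1289808*1/30031 + 141062*(-1/194701) = -1289808/30031 - 141062/194701 = -255363140330/5847065731 ≈ -43.674)
(164248 + 233878)*(Z - 175450) = (164248 + 233878)*(-255363140330/5847065731 - 175450) = 398126*(-1026123045644280/5847065731) = -408526263670174619280/5847065731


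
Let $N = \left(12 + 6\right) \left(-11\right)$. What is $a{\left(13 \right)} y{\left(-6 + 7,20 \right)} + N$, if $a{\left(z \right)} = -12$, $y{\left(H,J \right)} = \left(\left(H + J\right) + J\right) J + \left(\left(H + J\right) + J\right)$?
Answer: $-10530$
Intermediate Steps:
$y{\left(H,J \right)} = H + 2 J + J \left(H + 2 J\right)$ ($y{\left(H,J \right)} = \left(H + 2 J\right) J + \left(H + 2 J\right) = J \left(H + 2 J\right) + \left(H + 2 J\right) = H + 2 J + J \left(H + 2 J\right)$)
$N = -198$ ($N = 18 \left(-11\right) = -198$)
$a{\left(13 \right)} y{\left(-6 + 7,20 \right)} + N = - 12 \left(\left(-6 + 7\right) + 2 \cdot 20 + 2 \cdot 20^{2} + \left(-6 + 7\right) 20\right) - 198 = - 12 \left(1 + 40 + 2 \cdot 400 + 1 \cdot 20\right) - 198 = - 12 \left(1 + 40 + 800 + 20\right) - 198 = \left(-12\right) 861 - 198 = -10332 - 198 = -10530$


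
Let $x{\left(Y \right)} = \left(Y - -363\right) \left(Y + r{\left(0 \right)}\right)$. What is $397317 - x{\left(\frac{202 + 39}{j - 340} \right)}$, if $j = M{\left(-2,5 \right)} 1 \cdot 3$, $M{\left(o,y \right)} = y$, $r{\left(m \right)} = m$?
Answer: $\frac{41994982019}{105625} \approx 3.9759 \cdot 10^{5}$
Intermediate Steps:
$j = 15$ ($j = 5 \cdot 1 \cdot 3 = 5 \cdot 3 = 15$)
$x{\left(Y \right)} = Y \left(363 + Y\right)$ ($x{\left(Y \right)} = \left(Y - -363\right) \left(Y + 0\right) = \left(Y + 363\right) Y = \left(363 + Y\right) Y = Y \left(363 + Y\right)$)
$397317 - x{\left(\frac{202 + 39}{j - 340} \right)} = 397317 - \frac{202 + 39}{15 - 340} \left(363 + \frac{202 + 39}{15 - 340}\right) = 397317 - \frac{241}{-325} \left(363 + \frac{241}{-325}\right) = 397317 - 241 \left(- \frac{1}{325}\right) \left(363 + 241 \left(- \frac{1}{325}\right)\right) = 397317 - - \frac{241 \left(363 - \frac{241}{325}\right)}{325} = 397317 - \left(- \frac{241}{325}\right) \frac{117734}{325} = 397317 - - \frac{28373894}{105625} = 397317 + \frac{28373894}{105625} = \frac{41994982019}{105625}$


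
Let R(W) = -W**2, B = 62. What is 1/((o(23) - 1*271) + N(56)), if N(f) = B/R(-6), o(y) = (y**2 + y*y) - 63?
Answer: 18/13001 ≈ 0.0013845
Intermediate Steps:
o(y) = -63 + 2*y**2 (o(y) = (y**2 + y**2) - 63 = 2*y**2 - 63 = -63 + 2*y**2)
N(f) = -31/18 (N(f) = 62/((-1*(-6)**2)) = 62/((-1*36)) = 62/(-36) = 62*(-1/36) = -31/18)
1/((o(23) - 1*271) + N(56)) = 1/(((-63 + 2*23**2) - 1*271) - 31/18) = 1/(((-63 + 2*529) - 271) - 31/18) = 1/(((-63 + 1058) - 271) - 31/18) = 1/((995 - 271) - 31/18) = 1/(724 - 31/18) = 1/(13001/18) = 18/13001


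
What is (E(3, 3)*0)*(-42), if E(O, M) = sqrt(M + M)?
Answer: 0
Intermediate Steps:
E(O, M) = sqrt(2)*sqrt(M) (E(O, M) = sqrt(2*M) = sqrt(2)*sqrt(M))
(E(3, 3)*0)*(-42) = ((sqrt(2)*sqrt(3))*0)*(-42) = (sqrt(6)*0)*(-42) = 0*(-42) = 0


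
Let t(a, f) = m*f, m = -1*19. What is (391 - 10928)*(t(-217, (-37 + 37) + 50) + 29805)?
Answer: -304045135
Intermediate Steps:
m = -19
t(a, f) = -19*f
(391 - 10928)*(t(-217, (-37 + 37) + 50) + 29805) = (391 - 10928)*(-19*((-37 + 37) + 50) + 29805) = -10537*(-19*(0 + 50) + 29805) = -10537*(-19*50 + 29805) = -10537*(-950 + 29805) = -10537*28855 = -304045135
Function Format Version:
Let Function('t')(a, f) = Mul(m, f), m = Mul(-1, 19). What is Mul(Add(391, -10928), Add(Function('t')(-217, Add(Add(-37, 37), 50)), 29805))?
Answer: -304045135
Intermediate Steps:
m = -19
Function('t')(a, f) = Mul(-19, f)
Mul(Add(391, -10928), Add(Function('t')(-217, Add(Add(-37, 37), 50)), 29805)) = Mul(Add(391, -10928), Add(Mul(-19, Add(Add(-37, 37), 50)), 29805)) = Mul(-10537, Add(Mul(-19, Add(0, 50)), 29805)) = Mul(-10537, Add(Mul(-19, 50), 29805)) = Mul(-10537, Add(-950, 29805)) = Mul(-10537, 28855) = -304045135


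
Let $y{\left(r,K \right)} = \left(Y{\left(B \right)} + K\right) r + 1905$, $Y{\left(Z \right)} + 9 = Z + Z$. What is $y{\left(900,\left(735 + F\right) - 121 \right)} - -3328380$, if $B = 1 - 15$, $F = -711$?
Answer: $3209685$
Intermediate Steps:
$B = -14$
$Y{\left(Z \right)} = -9 + 2 Z$ ($Y{\left(Z \right)} = -9 + \left(Z + Z\right) = -9 + 2 Z$)
$y{\left(r,K \right)} = 1905 + r \left(-37 + K\right)$ ($y{\left(r,K \right)} = \left(\left(-9 + 2 \left(-14\right)\right) + K\right) r + 1905 = \left(\left(-9 - 28\right) + K\right) r + 1905 = \left(-37 + K\right) r + 1905 = r \left(-37 + K\right) + 1905 = 1905 + r \left(-37 + K\right)$)
$y{\left(900,\left(735 + F\right) - 121 \right)} - -3328380 = \left(1905 - 33300 + \left(\left(735 - 711\right) - 121\right) 900\right) - -3328380 = \left(1905 - 33300 + \left(24 - 121\right) 900\right) + 3328380 = \left(1905 - 33300 - 87300\right) + 3328380 = -118695 + 3328380 = 3209685$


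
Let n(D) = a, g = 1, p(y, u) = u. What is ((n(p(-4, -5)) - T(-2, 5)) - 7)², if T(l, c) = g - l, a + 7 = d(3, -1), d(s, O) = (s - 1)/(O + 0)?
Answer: 361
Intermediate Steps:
d(s, O) = (-1 + s)/O
a = -9 (a = -7 + (-1 + 3)/(-1) = -7 - 1*2 = -7 - 2 = -9)
n(D) = -9
T(l, c) = 1 - l
((n(p(-4, -5)) - T(-2, 5)) - 7)² = ((-9 - (1 - 1*(-2))) - 7)² = ((-9 - (1 + 2)) - 7)² = ((-9 - 1*3) - 7)² = ((-9 - 3) - 7)² = (-12 - 7)² = (-19)² = 361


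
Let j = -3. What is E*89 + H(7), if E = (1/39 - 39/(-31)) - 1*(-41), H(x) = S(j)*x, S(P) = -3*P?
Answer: 4625936/1209 ≈ 3826.3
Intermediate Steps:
H(x) = 9*x (H(x) = (-3*(-3))*x = 9*x)
E = 51121/1209 (E = (1*(1/39) - 39*(-1/31)) + 41 = (1/39 + 39/31) + 41 = 1552/1209 + 41 = 51121/1209 ≈ 42.284)
E*89 + H(7) = (51121/1209)*89 + 9*7 = 4549769/1209 + 63 = 4625936/1209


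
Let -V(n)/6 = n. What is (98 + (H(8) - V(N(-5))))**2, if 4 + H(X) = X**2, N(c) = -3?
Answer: 19600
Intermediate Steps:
H(X) = -4 + X**2
V(n) = -6*n
(98 + (H(8) - V(N(-5))))**2 = (98 + ((-4 + 8**2) - (-6)*(-3)))**2 = (98 + ((-4 + 64) - 1*18))**2 = (98 + (60 - 18))**2 = (98 + 42)**2 = 140**2 = 19600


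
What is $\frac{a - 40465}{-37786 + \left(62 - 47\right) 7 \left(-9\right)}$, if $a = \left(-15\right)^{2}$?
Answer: $\frac{80}{77} \approx 1.039$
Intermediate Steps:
$a = 225$
$\frac{a - 40465}{-37786 + \left(62 - 47\right) 7 \left(-9\right)} = \frac{225 - 40465}{-37786 + \left(62 - 47\right) 7 \left(-9\right)} = - \frac{40240}{-37786 + 15 \left(-63\right)} = - \frac{40240}{-37786 - 945} = - \frac{40240}{-38731} = \left(-40240\right) \left(- \frac{1}{38731}\right) = \frac{80}{77}$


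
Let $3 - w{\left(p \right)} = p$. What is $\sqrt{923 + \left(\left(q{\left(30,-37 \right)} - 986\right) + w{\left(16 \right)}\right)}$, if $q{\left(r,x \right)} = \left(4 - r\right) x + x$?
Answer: $\sqrt{849} \approx 29.138$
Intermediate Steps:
$q{\left(r,x \right)} = x + x \left(4 - r\right)$ ($q{\left(r,x \right)} = x \left(4 - r\right) + x = x + x \left(4 - r\right)$)
$w{\left(p \right)} = 3 - p$
$\sqrt{923 + \left(\left(q{\left(30,-37 \right)} - 986\right) + w{\left(16 \right)}\right)} = \sqrt{923 - \left(999 + 37 \left(5 - 30\right)\right)} = \sqrt{923 - 74} = \sqrt{849}$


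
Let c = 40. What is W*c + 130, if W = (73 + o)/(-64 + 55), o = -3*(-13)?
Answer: -3310/9 ≈ -367.78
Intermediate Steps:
o = 39
W = -112/9 (W = (73 + 39)/(-64 + 55) = 112/(-9) = 112*(-⅑) = -112/9 ≈ -12.444)
W*c + 130 = -112/9*40 + 130 = -4480/9 + 130 = -3310/9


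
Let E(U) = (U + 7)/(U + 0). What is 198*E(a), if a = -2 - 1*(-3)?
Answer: 1584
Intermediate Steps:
a = 1 (a = -2 + 3 = 1)
E(U) = (7 + U)/U
198*E(a) = 198*((7 + 1)/1) = 198*(1*8) = 198*8 = 1584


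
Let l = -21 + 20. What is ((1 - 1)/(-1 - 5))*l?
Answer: 0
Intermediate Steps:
l = -1
((1 - 1)/(-1 - 5))*l = ((1 - 1)/(-1 - 5))*(-1) = (0/(-6))*(-1) = (0*(-1/6))*(-1) = 0*(-1) = 0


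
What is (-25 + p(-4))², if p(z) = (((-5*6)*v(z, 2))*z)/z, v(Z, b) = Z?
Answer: 9025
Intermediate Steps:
p(z) = -30*z (p(z) = (((-5*6)*z)*z)/z = ((-30*z)*z)/z = (-30*z²)/z = -30*z)
(-25 + p(-4))² = (-25 - 30*(-4))² = (-25 + 120)² = 95² = 9025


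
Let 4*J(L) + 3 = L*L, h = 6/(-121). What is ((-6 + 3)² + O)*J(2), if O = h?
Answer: 1083/484 ≈ 2.2376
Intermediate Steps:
h = -6/121 (h = 6*(-1/121) = -6/121 ≈ -0.049587)
O = -6/121 ≈ -0.049587
J(L) = -¾ + L²/4 (J(L) = -¾ + (L*L)/4 = -¾ + L²/4)
((-6 + 3)² + O)*J(2) = ((-6 + 3)² - 6/121)*(-¾ + (¼)*2²) = ((-3)² - 6/121)*(-¾ + (¼)*4) = (9 - 6/121)*(-¾ + 1) = (1083/121)*(¼) = 1083/484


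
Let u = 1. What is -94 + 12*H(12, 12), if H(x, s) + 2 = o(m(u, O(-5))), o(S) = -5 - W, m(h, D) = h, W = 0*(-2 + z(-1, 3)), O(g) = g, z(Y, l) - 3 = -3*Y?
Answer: -178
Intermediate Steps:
z(Y, l) = 3 - 3*Y
W = 0 (W = 0*(-2 + (3 - 3*(-1))) = 0*(-2 + (3 + 3)) = 0*(-2 + 6) = 0*4 = 0)
o(S) = -5 (o(S) = -5 - 1*0 = -5 + 0 = -5)
H(x, s) = -7 (H(x, s) = -2 - 5 = -7)
-94 + 12*H(12, 12) = -94 + 12*(-7) = -94 - 84 = -178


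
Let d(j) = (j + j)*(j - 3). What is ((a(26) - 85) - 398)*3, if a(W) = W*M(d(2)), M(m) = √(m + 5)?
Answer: -1371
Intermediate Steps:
d(j) = 2*j*(-3 + j) (d(j) = (2*j)*(-3 + j) = 2*j*(-3 + j))
M(m) = √(5 + m)
a(W) = W (a(W) = W*√(5 + 2*2*(-3 + 2)) = W*√(5 + 2*2*(-1)) = W*√(5 - 4) = W*√1 = W*1 = W)
((a(26) - 85) - 398)*3 = ((26 - 85) - 398)*3 = (-59 - 398)*3 = -457*3 = -1371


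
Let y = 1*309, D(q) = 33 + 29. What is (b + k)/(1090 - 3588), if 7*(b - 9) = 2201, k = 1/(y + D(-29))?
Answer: -119993/926758 ≈ -0.12948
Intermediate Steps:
D(q) = 62
y = 309
k = 1/371 (k = 1/(309 + 62) = 1/371 ≈ 0.0026954)
b = 2264/7 (b = 9 + (⅐)*2201 = 9 + 2201/7 = 2264/7 ≈ 323.43)
(b + k)/(1090 - 3588) = (2264/7 + 1/371)/(1090 - 3588) = (119993/371)/(-2498) = (119993/371)*(-1/2498) = -119993/926758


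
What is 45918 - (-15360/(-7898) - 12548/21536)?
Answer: 976252738781/21261416 ≈ 45917.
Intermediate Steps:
45918 - (-15360/(-7898) - 12548/21536) = 45918 - (-15360*(-1/7898) - 12548*1/21536) = 45918 - (7680/3949 - 3137/5384) = 45918 - 1*28961107/21261416 = 45918 - 28961107/21261416 = 976252738781/21261416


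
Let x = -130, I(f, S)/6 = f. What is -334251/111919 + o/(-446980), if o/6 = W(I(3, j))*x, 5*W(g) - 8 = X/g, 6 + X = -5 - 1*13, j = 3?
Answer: -7464355811/2501277731 ≈ -2.9842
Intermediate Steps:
I(f, S) = 6*f
X = -24 (X = -6 + (-5 - 1*13) = -6 + (-5 - 13) = -6 - 18 = -24)
W(g) = 8/5 - 24/(5*g) (W(g) = 8/5 + (-24/g)/5 = 8/5 - 24/(5*g))
o = -1040 (o = 6*((8*(-3 + 6*3)/(5*((6*3))))*(-130)) = 6*(((8/5)*(-3 + 18)/18)*(-130)) = 6*(((8/5)*(1/18)*15)*(-130)) = 6*((4/3)*(-130)) = 6*(-520/3) = -1040)
-334251/111919 + o/(-446980) = -334251/111919 - 1040/(-446980) = -334251*1/111919 - 1040*(-1/446980) = -334251/111919 + 52/22349 = -7464355811/2501277731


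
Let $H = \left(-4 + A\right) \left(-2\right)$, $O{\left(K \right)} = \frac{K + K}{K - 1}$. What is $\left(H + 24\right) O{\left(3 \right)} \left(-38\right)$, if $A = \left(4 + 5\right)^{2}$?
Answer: $14820$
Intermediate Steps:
$A = 81$ ($A = 9^{2} = 81$)
$O{\left(K \right)} = \frac{2 K}{-1 + K}$
$H = -154$ ($H = \left(-4 + 81\right) \left(-2\right) = 77 \left(-2\right) = -154$)
$\left(H + 24\right) O{\left(3 \right)} \left(-38\right) = \left(-154 + 24\right) 2 \cdot 3 \frac{1}{-1 + 3} \left(-38\right) = - 130 \cdot 2 \cdot 3 \cdot \frac{1}{2} \left(-38\right) = \left(-130\right) 3 \left(-38\right) = \left(-390\right) \left(-38\right) = 14820$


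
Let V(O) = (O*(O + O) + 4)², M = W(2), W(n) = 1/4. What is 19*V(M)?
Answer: 20691/64 ≈ 323.30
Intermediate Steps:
W(n) = ¼
M = ¼ ≈ 0.25000
V(O) = (4 + 2*O²)² (V(O) = (O*(2*O) + 4)² = (2*O² + 4)² = (4 + 2*O²)²)
19*V(M) = 19*(4*(2 + (¼)²)²) = 19*(4*(2 + 1/16)²) = 19*(4*(33/16)²) = 19*(4*(1089/256)) = 19*(1089/64) = 20691/64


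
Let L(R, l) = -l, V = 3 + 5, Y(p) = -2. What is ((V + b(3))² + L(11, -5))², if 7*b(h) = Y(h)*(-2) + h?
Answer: 7396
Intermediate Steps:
V = 8
b(h) = 4/7 + h/7 (b(h) = (-2*(-2) + h)/7 = (4 + h)/7 = 4/7 + h/7)
((V + b(3))² + L(11, -5))² = ((8 + (4/7 + (⅐)*3))² - 1*(-5))² = ((8 + (4/7 + 3/7))² + 5)² = ((8 + 1)² + 5)² = (9² + 5)² = (81 + 5)² = 86² = 7396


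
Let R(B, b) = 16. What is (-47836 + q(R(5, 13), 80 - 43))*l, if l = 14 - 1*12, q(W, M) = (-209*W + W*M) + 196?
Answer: -100784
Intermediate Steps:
q(W, M) = 196 - 209*W + M*W (q(W, M) = (-209*W + M*W) + 196 = 196 - 209*W + M*W)
l = 2 (l = 14 - 12 = 2)
(-47836 + q(R(5, 13), 80 - 43))*l = (-47836 + (196 - 209*16 + (80 - 43)*16))*2 = (-47836 + (196 - 3344 + 37*16))*2 = (-47836 + (196 - 3344 + 592))*2 = (-47836 - 2556)*2 = -50392*2 = -100784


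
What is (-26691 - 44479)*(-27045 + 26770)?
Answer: 19571750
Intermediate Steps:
(-26691 - 44479)*(-27045 + 26770) = -71170*(-275) = 19571750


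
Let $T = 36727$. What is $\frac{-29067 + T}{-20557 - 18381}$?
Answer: $- \frac{3830}{19469} \approx -0.19672$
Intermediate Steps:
$\frac{-29067 + T}{-20557 - 18381} = \frac{-29067 + 36727}{-20557 - 18381} = \frac{7660}{-38938} = 7660 \left(- \frac{1}{38938}\right) = - \frac{3830}{19469}$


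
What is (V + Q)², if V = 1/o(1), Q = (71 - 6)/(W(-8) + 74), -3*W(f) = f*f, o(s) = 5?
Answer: 1283689/624100 ≈ 2.0569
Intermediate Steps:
W(f) = -f²/3 (W(f) = -f*f/3 = -f²/3)
Q = 195/158 (Q = (71 - 6)/(-⅓*(-8)² + 74) = 65/(-⅓*64 + 74) = 65/(-64/3 + 74) = 65/(158/3) = 65*(3/158) = 195/158 ≈ 1.2342)
V = ⅕ (V = 1/5 = ⅕ ≈ 0.20000)
(V + Q)² = (⅕ + 195/158)² = (1133/790)² = 1283689/624100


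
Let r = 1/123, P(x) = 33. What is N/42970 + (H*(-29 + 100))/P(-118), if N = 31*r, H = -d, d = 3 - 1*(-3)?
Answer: -750513679/58138410 ≈ -12.909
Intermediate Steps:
d = 6 (d = 3 + 3 = 6)
r = 1/123 ≈ 0.0081301
H = -6 (H = -1*6 = -6)
N = 31/123 (N = 31*(1/123) = 31/123 ≈ 0.25203)
N/42970 + (H*(-29 + 100))/P(-118) = (31/123)/42970 - 6*(-29 + 100)/33 = (31/123)*(1/42970) - 6*71*(1/33) = 31/5285310 - 426*1/33 = 31/5285310 - 142/11 = -750513679/58138410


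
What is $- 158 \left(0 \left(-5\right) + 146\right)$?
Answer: $-23068$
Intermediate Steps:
$- 158 \left(0 \left(-5\right) + 146\right) = - 158 \left(0 + 146\right) = \left(-158\right) 146 = -23068$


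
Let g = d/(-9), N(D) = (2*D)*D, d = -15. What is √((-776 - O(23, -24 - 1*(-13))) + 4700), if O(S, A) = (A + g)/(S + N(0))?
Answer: 8*√291939/69 ≈ 62.645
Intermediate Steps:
N(D) = 2*D²
g = 5/3 (g = -15/(-9) = -15*(-⅑) = 5/3 ≈ 1.6667)
O(S, A) = (5/3 + A)/S (O(S, A) = (A + 5/3)/(S + 2*0²) = (5/3 + A)/(S + 2*0) = (5/3 + A)/(S + 0) = (5/3 + A)/S)
√((-776 - O(23, -24 - 1*(-13))) + 4700) = √((-776 - (5/3 + (-24 - 1*(-13)))/23) + 4700) = √((-776 - (5/3 + (-24 + 13))/23) + 4700) = √((-776 - (5/3 - 11)/23) + 4700) = √((-776 - (-28)/(23*3)) + 4700) = √((-776 - 1*(-28/69)) + 4700) = √((-776 + 28/69) + 4700) = √(-53516/69 + 4700) = √(270784/69) = 8*√291939/69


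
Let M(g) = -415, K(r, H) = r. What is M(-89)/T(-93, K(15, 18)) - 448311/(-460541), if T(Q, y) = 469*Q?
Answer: 19745105402/20087416797 ≈ 0.98296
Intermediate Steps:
M(-89)/T(-93, K(15, 18)) - 448311/(-460541) = -415/(469*(-93)) - 448311/(-460541) = -415/(-43617) - 448311*(-1/460541) = -415*(-1/43617) + 448311/460541 = 415/43617 + 448311/460541 = 19745105402/20087416797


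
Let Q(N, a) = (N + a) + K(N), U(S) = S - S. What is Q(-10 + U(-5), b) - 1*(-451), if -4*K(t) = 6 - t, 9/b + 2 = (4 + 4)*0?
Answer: 865/2 ≈ 432.50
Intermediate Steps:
U(S) = 0
b = -9/2 (b = 9/(-2 + (4 + 4)*0) = 9/(-2 + 8*0) = 9/(-2 + 0) = 9/(-2) = 9*(-1/2) = -9/2 ≈ -4.5000)
K(t) = -3/2 + t/4 (K(t) = -(6 - t)/4 = -3/2 + t/4)
Q(N, a) = -3/2 + a + 5*N/4 (Q(N, a) = (N + a) + (-3/2 + N/4) = -3/2 + a + 5*N/4)
Q(-10 + U(-5), b) - 1*(-451) = (-3/2 - 9/2 + 5*(-10 + 0)/4) - 1*(-451) = (-3/2 - 9/2 + (5/4)*(-10)) + 451 = (-3/2 - 9/2 - 25/2) + 451 = -37/2 + 451 = 865/2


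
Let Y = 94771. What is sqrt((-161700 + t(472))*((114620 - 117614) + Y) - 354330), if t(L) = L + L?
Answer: I*sqrt(14754057742) ≈ 1.2147e+5*I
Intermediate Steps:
t(L) = 2*L
sqrt((-161700 + t(472))*((114620 - 117614) + Y) - 354330) = sqrt((-161700 + 2*472)*((114620 - 117614) + 94771) - 354330) = sqrt((-161700 + 944)*(-2994 + 94771) - 354330) = sqrt(-160756*91777 - 354330) = sqrt(-14753703412 - 354330) = sqrt(-14754057742) = I*sqrt(14754057742)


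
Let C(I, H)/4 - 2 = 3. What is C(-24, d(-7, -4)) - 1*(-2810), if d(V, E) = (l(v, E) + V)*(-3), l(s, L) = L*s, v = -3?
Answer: 2830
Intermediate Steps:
d(V, E) = -3*V + 9*E (d(V, E) = (E*(-3) + V)*(-3) = (-3*E + V)*(-3) = (V - 3*E)*(-3) = -3*V + 9*E)
C(I, H) = 20 (C(I, H) = 8 + 4*3 = 8 + 12 = 20)
C(-24, d(-7, -4)) - 1*(-2810) = 20 - 1*(-2810) = 20 + 2810 = 2830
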